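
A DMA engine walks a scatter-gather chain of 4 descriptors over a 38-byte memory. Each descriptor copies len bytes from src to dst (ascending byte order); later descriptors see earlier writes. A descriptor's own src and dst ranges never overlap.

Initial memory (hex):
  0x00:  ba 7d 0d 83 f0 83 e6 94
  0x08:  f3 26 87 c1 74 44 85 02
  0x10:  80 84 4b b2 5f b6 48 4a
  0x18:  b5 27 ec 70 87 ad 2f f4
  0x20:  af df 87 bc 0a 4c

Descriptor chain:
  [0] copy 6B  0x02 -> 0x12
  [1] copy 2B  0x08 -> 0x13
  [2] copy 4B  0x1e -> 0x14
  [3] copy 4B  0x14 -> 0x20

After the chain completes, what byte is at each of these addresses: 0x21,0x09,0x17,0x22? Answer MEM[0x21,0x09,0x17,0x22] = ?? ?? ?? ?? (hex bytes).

MEM[0x21,0x09,0x17,0x22] = f4 26 df af

  after D0: wrote 6B at 0x12 = 0d83f083e694
  after D1: wrote 2B at 0x13 = f326
  after D2: wrote 4B at 0x14 = 2ff4afdf
  after D3: wrote 4B at 0x20 = 2ff4afdf
query mem[0x21]=0xf4, mem[0x09]=0x26, mem[0x17]=0xdf, mem[0x22]=0xaf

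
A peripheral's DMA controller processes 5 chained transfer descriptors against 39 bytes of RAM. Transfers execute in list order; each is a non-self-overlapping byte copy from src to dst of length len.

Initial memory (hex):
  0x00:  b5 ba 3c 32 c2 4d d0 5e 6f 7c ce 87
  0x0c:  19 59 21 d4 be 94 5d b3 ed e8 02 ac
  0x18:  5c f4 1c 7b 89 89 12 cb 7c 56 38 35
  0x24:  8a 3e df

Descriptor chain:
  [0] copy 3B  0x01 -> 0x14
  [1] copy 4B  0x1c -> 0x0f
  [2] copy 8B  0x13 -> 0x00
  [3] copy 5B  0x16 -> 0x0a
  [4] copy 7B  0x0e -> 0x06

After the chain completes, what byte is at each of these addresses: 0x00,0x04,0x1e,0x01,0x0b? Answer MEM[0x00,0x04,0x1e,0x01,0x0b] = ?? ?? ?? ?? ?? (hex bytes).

D0: mem[0x14..0x16] <- [ba 3c 32]
D1: mem[0x0f..0x12] <- [89 89 12 cb]
D2: mem[0x00..0x07] <- [b3 ba 3c 32 ac 5c f4 1c]
D3: mem[0x0a..0x0e] <- [32 ac 5c f4 1c]
D4: mem[0x06..0x0c] <- [1c 89 89 12 cb b3 ba]
query mem[0x00]=0xb3, mem[0x04]=0xac, mem[0x1e]=0x12, mem[0x01]=0xba, mem[0x0b]=0xb3

MEM[0x00,0x04,0x1e,0x01,0x0b] = b3 ac 12 ba b3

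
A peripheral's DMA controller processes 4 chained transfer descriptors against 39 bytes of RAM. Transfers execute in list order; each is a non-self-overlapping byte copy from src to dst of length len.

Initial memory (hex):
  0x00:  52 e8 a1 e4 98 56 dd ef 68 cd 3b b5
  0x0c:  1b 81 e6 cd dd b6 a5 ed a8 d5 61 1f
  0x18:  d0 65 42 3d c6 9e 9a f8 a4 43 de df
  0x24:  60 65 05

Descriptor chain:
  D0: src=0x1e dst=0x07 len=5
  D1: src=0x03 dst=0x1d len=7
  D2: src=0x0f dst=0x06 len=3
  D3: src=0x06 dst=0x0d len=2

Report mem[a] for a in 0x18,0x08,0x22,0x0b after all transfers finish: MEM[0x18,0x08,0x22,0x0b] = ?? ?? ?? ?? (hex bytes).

D0: mem[0x07..0x0b] <- [9a f8 a4 43 de]
D1: mem[0x1d..0x23] <- [e4 98 56 dd 9a f8 a4]
D2: mem[0x06..0x08] <- [cd dd b6]
D3: mem[0x0d..0x0e] <- [cd dd]
query mem[0x18]=0xd0, mem[0x08]=0xb6, mem[0x22]=0xf8, mem[0x0b]=0xde

MEM[0x18,0x08,0x22,0x0b] = d0 b6 f8 de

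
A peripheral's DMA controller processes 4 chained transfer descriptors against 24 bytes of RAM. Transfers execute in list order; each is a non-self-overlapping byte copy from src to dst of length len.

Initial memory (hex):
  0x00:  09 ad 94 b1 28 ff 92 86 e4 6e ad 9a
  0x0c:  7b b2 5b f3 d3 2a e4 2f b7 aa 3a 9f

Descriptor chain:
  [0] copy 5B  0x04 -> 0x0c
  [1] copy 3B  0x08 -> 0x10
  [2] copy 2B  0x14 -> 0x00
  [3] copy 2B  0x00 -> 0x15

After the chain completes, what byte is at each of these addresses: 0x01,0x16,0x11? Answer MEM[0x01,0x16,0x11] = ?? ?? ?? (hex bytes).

MEM[0x01,0x16,0x11] = aa aa 6e

D0: mem[0x0c..0x10] <- [28 ff 92 86 e4]
D1: mem[0x10..0x12] <- [e4 6e ad]
D2: mem[0x00..0x01] <- [b7 aa]
D3: mem[0x15..0x16] <- [b7 aa]
query mem[0x01]=0xaa, mem[0x16]=0xaa, mem[0x11]=0x6e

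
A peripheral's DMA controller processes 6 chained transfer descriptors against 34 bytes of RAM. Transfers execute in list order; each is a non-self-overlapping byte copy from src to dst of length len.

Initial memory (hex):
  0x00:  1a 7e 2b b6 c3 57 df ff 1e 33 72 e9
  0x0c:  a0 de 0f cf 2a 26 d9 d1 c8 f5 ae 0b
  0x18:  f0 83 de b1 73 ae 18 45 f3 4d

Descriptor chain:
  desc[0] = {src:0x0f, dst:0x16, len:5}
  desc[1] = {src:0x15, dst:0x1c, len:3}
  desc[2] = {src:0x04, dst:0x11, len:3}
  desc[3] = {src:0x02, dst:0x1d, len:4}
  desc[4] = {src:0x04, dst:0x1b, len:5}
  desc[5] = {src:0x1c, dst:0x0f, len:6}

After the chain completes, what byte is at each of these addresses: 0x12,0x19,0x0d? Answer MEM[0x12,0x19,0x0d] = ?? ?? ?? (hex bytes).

#0 dst[0x16+5] := {0xcf,0x2a,0x26,0xd9,0xd1}
#1 dst[0x1c+3] := {0xf5,0xcf,0x2a}
#2 dst[0x11+3] := {0xc3,0x57,0xdf}
#3 dst[0x1d+4] := {0x2b,0xb6,0xc3,0x57}
#4 dst[0x1b+5] := {0xc3,0x57,0xdf,0xff,0x1e}
#5 dst[0x0f+6] := {0x57,0xdf,0xff,0x1e,0x57,0x4d}
query mem[0x12]=0x1e, mem[0x19]=0xd9, mem[0x0d]=0xde

MEM[0x12,0x19,0x0d] = 1e d9 de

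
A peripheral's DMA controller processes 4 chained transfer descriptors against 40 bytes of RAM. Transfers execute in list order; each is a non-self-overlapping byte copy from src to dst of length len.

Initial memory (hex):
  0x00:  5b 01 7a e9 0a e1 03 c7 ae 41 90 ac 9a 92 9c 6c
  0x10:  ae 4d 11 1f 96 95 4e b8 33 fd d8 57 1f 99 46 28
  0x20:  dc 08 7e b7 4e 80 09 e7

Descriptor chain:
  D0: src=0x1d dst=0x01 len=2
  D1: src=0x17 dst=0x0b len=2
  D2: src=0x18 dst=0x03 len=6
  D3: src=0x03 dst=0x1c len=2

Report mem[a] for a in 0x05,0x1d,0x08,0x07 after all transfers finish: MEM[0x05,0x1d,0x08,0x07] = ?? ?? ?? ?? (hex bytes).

MEM[0x05,0x1d,0x08,0x07] = d8 fd 99 1f

#0 dst[0x01+2] := {0x99,0x46}
#1 dst[0x0b+2] := {0xb8,0x33}
#2 dst[0x03+6] := {0x33,0xfd,0xd8,0x57,0x1f,0x99}
#3 dst[0x1c+2] := {0x33,0xfd}
query mem[0x05]=0xd8, mem[0x1d]=0xfd, mem[0x08]=0x99, mem[0x07]=0x1f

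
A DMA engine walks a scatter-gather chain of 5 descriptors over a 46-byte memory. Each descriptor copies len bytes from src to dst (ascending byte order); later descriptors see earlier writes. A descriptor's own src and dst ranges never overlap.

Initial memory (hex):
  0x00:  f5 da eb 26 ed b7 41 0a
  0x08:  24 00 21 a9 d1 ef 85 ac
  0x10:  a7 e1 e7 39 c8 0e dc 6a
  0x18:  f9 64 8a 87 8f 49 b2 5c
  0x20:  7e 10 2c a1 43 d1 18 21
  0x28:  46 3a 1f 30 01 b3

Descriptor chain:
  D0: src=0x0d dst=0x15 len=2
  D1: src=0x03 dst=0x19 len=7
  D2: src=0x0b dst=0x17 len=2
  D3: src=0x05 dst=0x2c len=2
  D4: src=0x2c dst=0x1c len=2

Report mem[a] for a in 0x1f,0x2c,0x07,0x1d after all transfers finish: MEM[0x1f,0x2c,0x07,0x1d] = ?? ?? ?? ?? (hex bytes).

  after D0: wrote 2B at 0x15 = ef85
  after D1: wrote 7B at 0x19 = 26edb7410a2400
  after D2: wrote 2B at 0x17 = a9d1
  after D3: wrote 2B at 0x2c = b741
  after D4: wrote 2B at 0x1c = b741
query mem[0x1f]=0x00, mem[0x2c]=0xb7, mem[0x07]=0x0a, mem[0x1d]=0x41

MEM[0x1f,0x2c,0x07,0x1d] = 00 b7 0a 41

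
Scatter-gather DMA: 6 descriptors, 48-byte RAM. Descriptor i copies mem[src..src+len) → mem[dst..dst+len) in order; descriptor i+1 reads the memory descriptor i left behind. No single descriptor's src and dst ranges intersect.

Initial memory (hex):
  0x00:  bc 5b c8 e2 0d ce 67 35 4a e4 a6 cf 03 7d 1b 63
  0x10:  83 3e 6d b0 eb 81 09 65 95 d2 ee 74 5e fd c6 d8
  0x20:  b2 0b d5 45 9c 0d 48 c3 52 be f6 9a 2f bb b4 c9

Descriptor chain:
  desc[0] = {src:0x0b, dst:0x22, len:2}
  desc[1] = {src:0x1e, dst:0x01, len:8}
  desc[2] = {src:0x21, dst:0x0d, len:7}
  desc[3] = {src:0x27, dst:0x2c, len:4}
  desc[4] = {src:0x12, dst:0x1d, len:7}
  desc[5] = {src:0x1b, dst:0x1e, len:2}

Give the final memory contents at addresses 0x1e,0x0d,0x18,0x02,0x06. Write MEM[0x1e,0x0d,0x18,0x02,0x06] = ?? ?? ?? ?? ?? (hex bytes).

MEM[0x1e,0x0d,0x18,0x02,0x06] = 74 0b 95 d8 03

[0] 0x0b->0x22 len=2 : cf 03
[1] 0x1e->0x01 len=8 : c6 d8 b2 0b cf 03 9c 0d
[2] 0x21->0x0d len=7 : 0b cf 03 9c 0d 48 c3
[3] 0x27->0x2c len=4 : c3 52 be f6
[4] 0x12->0x1d len=7 : 48 c3 eb 81 09 65 95
[5] 0x1b->0x1e len=2 : 74 5e
query mem[0x1e]=0x74, mem[0x0d]=0x0b, mem[0x18]=0x95, mem[0x02]=0xd8, mem[0x06]=0x03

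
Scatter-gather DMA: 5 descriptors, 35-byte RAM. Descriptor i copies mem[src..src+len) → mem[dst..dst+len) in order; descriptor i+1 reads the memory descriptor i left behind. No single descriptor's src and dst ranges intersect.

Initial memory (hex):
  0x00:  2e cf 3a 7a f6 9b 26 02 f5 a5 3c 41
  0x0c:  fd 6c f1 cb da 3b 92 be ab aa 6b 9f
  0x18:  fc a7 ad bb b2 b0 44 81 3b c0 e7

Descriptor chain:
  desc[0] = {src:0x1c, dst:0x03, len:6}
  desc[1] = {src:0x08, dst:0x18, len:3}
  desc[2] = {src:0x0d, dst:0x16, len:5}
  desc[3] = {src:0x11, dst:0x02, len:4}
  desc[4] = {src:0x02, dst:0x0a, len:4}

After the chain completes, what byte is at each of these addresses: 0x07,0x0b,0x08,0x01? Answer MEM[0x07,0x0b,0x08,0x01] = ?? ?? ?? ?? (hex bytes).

[0] 0x1c->0x03 len=6 : b2 b0 44 81 3b c0
[1] 0x08->0x18 len=3 : c0 a5 3c
[2] 0x0d->0x16 len=5 : 6c f1 cb da 3b
[3] 0x11->0x02 len=4 : 3b 92 be ab
[4] 0x02->0x0a len=4 : 3b 92 be ab
query mem[0x07]=0x3b, mem[0x0b]=0x92, mem[0x08]=0xc0, mem[0x01]=0xcf

MEM[0x07,0x0b,0x08,0x01] = 3b 92 c0 cf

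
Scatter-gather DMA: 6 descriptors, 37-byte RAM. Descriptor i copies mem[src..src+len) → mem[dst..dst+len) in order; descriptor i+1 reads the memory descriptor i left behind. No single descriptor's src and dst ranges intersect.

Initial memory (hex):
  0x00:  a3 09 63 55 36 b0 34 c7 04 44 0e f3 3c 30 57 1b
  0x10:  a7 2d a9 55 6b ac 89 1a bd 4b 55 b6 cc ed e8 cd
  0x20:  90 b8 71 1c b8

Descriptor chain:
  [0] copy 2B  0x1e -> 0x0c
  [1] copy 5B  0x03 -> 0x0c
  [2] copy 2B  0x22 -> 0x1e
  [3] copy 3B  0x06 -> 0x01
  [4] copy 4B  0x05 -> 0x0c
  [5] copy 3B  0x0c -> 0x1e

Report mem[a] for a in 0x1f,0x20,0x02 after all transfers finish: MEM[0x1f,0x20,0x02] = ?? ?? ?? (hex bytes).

[0] 0x1e->0x0c len=2 : e8 cd
[1] 0x03->0x0c len=5 : 55 36 b0 34 c7
[2] 0x22->0x1e len=2 : 71 1c
[3] 0x06->0x01 len=3 : 34 c7 04
[4] 0x05->0x0c len=4 : b0 34 c7 04
[5] 0x0c->0x1e len=3 : b0 34 c7
query mem[0x1f]=0x34, mem[0x20]=0xc7, mem[0x02]=0xc7

MEM[0x1f,0x20,0x02] = 34 c7 c7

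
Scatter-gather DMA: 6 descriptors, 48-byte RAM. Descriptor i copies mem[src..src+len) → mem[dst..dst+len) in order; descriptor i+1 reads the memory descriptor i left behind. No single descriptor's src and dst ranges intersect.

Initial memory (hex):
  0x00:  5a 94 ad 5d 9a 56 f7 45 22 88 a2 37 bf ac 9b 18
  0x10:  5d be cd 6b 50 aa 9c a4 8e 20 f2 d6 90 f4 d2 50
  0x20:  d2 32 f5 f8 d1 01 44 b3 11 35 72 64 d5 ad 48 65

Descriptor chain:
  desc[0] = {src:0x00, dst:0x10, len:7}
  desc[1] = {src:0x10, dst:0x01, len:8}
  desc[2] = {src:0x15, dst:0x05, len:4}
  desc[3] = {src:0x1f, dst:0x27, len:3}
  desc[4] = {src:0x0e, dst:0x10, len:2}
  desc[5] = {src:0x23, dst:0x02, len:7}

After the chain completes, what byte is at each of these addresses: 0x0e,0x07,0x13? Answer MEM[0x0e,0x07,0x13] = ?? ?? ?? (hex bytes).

D0: mem[0x10..0x16] <- [5a 94 ad 5d 9a 56 f7]
D1: mem[0x01..0x08] <- [5a 94 ad 5d 9a 56 f7 a4]
D2: mem[0x05..0x08] <- [56 f7 a4 8e]
D3: mem[0x27..0x29] <- [50 d2 32]
D4: mem[0x10..0x11] <- [9b 18]
D5: mem[0x02..0x08] <- [f8 d1 01 44 50 d2 32]
query mem[0x0e]=0x9b, mem[0x07]=0xd2, mem[0x13]=0x5d

MEM[0x0e,0x07,0x13] = 9b d2 5d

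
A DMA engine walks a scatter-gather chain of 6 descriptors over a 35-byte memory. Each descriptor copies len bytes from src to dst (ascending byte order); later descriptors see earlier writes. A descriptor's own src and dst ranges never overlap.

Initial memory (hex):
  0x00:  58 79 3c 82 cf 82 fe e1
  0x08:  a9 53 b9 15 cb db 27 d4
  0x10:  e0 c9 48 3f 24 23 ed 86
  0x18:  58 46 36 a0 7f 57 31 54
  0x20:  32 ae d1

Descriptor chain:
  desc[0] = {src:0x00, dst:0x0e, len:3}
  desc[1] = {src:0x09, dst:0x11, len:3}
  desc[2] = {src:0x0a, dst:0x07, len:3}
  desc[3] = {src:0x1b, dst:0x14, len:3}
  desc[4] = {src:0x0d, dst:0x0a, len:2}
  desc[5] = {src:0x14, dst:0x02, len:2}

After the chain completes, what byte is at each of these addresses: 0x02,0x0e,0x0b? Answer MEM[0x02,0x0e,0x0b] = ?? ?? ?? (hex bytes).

  after D0: wrote 3B at 0x0e = 58793c
  after D1: wrote 3B at 0x11 = 53b915
  after D2: wrote 3B at 0x07 = b915cb
  after D3: wrote 3B at 0x14 = a07f57
  after D4: wrote 2B at 0x0a = db58
  after D5: wrote 2B at 0x02 = a07f
query mem[0x02]=0xa0, mem[0x0e]=0x58, mem[0x0b]=0x58

MEM[0x02,0x0e,0x0b] = a0 58 58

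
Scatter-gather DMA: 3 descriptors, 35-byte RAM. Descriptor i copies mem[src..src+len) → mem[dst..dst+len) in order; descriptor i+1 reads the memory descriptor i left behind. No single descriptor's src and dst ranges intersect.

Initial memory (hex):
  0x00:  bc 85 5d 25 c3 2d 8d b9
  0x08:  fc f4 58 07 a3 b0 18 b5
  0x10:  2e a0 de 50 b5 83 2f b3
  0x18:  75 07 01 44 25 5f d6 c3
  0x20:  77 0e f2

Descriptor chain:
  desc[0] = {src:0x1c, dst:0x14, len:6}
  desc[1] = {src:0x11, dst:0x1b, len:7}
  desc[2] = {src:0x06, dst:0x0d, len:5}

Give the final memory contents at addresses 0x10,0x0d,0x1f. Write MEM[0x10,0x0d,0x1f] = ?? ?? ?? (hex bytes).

[0] 0x1c->0x14 len=6 : 25 5f d6 c3 77 0e
[1] 0x11->0x1b len=7 : a0 de 50 25 5f d6 c3
[2] 0x06->0x0d len=5 : 8d b9 fc f4 58
query mem[0x10]=0xf4, mem[0x0d]=0x8d, mem[0x1f]=0x5f

MEM[0x10,0x0d,0x1f] = f4 8d 5f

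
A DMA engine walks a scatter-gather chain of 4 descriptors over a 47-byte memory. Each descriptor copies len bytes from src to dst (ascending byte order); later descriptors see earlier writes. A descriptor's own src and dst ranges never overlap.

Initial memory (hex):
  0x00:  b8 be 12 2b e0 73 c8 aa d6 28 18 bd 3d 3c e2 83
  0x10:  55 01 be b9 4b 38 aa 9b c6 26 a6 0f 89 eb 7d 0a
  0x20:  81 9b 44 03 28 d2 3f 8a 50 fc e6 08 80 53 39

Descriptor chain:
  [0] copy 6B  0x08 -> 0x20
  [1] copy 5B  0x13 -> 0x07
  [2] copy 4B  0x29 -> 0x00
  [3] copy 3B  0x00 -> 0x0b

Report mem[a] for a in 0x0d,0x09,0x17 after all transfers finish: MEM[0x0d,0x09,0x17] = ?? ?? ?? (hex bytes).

MEM[0x0d,0x09,0x17] = 08 38 9b

D0: mem[0x20..0x25] <- [d6 28 18 bd 3d 3c]
D1: mem[0x07..0x0b] <- [b9 4b 38 aa 9b]
D2: mem[0x00..0x03] <- [fc e6 08 80]
D3: mem[0x0b..0x0d] <- [fc e6 08]
query mem[0x0d]=0x08, mem[0x09]=0x38, mem[0x17]=0x9b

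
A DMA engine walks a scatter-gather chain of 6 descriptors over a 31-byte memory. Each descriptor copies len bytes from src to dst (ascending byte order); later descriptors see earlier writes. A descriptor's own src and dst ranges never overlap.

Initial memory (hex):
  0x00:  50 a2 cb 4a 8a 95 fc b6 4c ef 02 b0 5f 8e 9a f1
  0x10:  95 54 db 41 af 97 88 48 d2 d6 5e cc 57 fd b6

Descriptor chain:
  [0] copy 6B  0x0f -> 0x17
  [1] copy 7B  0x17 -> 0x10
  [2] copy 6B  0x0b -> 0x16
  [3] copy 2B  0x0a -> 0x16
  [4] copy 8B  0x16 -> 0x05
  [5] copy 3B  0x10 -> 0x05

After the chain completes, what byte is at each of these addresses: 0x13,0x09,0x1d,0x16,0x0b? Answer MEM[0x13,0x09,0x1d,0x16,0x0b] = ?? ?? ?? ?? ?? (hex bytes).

#0 dst[0x17+6] := {0xf1,0x95,0x54,0xdb,0x41,0xaf}
#1 dst[0x10+7] := {0xf1,0x95,0x54,0xdb,0x41,0xaf,0xfd}
#2 dst[0x16+6] := {0xb0,0x5f,0x8e,0x9a,0xf1,0xf1}
#3 dst[0x16+2] := {0x02,0xb0}
#4 dst[0x05+8] := {0x02,0xb0,0x8e,0x9a,0xf1,0xf1,0xaf,0xfd}
#5 dst[0x05+3] := {0xf1,0x95,0x54}
query mem[0x13]=0xdb, mem[0x09]=0xf1, mem[0x1d]=0xfd, mem[0x16]=0x02, mem[0x0b]=0xaf

MEM[0x13,0x09,0x1d,0x16,0x0b] = db f1 fd 02 af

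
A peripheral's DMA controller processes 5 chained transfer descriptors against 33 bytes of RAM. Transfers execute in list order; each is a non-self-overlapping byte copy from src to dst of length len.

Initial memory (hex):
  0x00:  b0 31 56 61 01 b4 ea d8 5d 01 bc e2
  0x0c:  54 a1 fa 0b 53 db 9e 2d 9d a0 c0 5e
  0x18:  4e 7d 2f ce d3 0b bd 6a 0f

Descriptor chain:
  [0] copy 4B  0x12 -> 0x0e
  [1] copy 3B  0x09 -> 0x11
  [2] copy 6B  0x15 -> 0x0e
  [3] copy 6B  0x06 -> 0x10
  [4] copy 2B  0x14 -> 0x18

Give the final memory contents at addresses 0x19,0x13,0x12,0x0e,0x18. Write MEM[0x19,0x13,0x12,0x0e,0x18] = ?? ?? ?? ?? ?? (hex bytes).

[0] 0x12->0x0e len=4 : 9e 2d 9d a0
[1] 0x09->0x11 len=3 : 01 bc e2
[2] 0x15->0x0e len=6 : a0 c0 5e 4e 7d 2f
[3] 0x06->0x10 len=6 : ea d8 5d 01 bc e2
[4] 0x14->0x18 len=2 : bc e2
query mem[0x19]=0xe2, mem[0x13]=0x01, mem[0x12]=0x5d, mem[0x0e]=0xa0, mem[0x18]=0xbc

MEM[0x19,0x13,0x12,0x0e,0x18] = e2 01 5d a0 bc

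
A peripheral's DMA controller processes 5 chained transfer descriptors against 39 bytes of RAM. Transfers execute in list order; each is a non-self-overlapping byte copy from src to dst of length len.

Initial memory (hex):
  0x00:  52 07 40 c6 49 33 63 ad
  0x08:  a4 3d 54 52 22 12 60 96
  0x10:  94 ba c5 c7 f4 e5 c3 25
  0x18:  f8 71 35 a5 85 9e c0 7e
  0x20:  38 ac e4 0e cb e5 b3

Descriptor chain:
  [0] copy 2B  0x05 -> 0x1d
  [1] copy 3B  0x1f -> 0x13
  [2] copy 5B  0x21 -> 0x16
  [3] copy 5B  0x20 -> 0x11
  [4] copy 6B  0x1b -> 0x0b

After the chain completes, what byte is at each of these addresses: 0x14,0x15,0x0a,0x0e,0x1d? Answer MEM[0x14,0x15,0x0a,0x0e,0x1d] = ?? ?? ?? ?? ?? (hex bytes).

MEM[0x14,0x15,0x0a,0x0e,0x1d] = 0e cb 54 63 33

  after D0: wrote 2B at 0x1d = 3363
  after D1: wrote 3B at 0x13 = 7e38ac
  after D2: wrote 5B at 0x16 = ace40ecbe5
  after D3: wrote 5B at 0x11 = 38ace40ecb
  after D4: wrote 6B at 0x0b = a58533637e38
query mem[0x14]=0x0e, mem[0x15]=0xcb, mem[0x0a]=0x54, mem[0x0e]=0x63, mem[0x1d]=0x33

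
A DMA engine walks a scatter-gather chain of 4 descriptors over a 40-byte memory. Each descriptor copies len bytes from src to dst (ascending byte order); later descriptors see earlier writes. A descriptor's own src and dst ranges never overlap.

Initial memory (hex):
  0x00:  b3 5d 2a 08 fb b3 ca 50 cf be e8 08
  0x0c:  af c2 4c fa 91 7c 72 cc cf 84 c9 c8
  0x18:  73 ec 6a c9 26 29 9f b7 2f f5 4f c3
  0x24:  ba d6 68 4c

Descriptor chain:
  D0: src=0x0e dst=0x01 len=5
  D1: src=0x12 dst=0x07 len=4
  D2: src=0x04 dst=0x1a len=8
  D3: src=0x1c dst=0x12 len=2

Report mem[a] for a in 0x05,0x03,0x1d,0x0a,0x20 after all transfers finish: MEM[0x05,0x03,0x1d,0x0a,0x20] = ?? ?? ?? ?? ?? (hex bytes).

MEM[0x05,0x03,0x1d,0x0a,0x20] = 72 91 72 84 84

#0 dst[0x01+5] := {0x4c,0xfa,0x91,0x7c,0x72}
#1 dst[0x07+4] := {0x72,0xcc,0xcf,0x84}
#2 dst[0x1a+8] := {0x7c,0x72,0xca,0x72,0xcc,0xcf,0x84,0x08}
#3 dst[0x12+2] := {0xca,0x72}
query mem[0x05]=0x72, mem[0x03]=0x91, mem[0x1d]=0x72, mem[0x0a]=0x84, mem[0x20]=0x84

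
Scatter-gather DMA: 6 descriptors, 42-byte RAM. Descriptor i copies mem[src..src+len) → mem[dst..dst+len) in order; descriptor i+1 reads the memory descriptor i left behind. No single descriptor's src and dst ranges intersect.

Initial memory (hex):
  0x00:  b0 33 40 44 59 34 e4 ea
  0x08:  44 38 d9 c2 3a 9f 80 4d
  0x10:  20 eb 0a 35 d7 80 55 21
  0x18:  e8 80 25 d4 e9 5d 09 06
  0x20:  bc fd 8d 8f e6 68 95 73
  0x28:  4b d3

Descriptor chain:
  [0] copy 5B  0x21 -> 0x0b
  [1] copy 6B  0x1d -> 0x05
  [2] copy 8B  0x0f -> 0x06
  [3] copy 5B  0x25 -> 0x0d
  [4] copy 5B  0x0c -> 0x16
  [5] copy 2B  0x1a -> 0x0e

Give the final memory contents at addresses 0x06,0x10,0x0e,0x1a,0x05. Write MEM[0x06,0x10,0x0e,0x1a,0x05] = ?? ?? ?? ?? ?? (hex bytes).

MEM[0x06,0x10,0x0e,0x1a,0x05] = 68 4b 4b 4b 5d

  after D0: wrote 5B at 0x0b = fd8d8fe668
  after D1: wrote 6B at 0x05 = 5d0906bcfd8d
  after D2: wrote 8B at 0x06 = 6820eb0a35d78055
  after D3: wrote 5B at 0x0d = 6895734bd3
  after D4: wrote 5B at 0x16 = 806895734b
  after D5: wrote 2B at 0x0e = 4bd4
query mem[0x06]=0x68, mem[0x10]=0x4b, mem[0x0e]=0x4b, mem[0x1a]=0x4b, mem[0x05]=0x5d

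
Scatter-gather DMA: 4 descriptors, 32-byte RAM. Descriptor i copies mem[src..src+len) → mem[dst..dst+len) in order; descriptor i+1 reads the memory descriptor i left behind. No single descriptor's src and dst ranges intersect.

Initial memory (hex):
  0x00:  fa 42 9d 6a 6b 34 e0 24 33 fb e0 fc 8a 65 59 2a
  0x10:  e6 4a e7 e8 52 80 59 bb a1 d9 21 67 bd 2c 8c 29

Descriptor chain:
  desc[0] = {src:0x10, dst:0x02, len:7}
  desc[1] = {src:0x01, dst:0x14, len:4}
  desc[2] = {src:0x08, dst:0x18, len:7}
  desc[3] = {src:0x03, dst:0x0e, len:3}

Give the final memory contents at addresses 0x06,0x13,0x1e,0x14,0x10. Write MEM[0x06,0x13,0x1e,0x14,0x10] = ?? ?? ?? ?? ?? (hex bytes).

  after D0: wrote 7B at 0x02 = e64ae7e8528059
  after D1: wrote 4B at 0x14 = 42e64ae7
  after D2: wrote 7B at 0x18 = 59fbe0fc8a6559
  after D3: wrote 3B at 0x0e = 4ae7e8
query mem[0x06]=0x52, mem[0x13]=0xe8, mem[0x1e]=0x59, mem[0x14]=0x42, mem[0x10]=0xe8

MEM[0x06,0x13,0x1e,0x14,0x10] = 52 e8 59 42 e8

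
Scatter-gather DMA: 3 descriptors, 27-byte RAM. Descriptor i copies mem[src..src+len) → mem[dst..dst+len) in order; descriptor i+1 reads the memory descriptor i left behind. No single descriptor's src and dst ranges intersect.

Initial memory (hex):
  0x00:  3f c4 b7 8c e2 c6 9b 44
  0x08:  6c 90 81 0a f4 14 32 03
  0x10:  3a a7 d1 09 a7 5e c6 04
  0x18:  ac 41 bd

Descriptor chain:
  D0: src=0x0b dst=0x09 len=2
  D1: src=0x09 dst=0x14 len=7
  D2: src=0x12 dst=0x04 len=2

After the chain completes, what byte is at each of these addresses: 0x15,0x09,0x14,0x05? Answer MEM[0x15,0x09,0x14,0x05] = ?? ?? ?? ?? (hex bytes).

MEM[0x15,0x09,0x14,0x05] = f4 0a 0a 09

[0] 0x0b->0x09 len=2 : 0a f4
[1] 0x09->0x14 len=7 : 0a f4 0a f4 14 32 03
[2] 0x12->0x04 len=2 : d1 09
query mem[0x15]=0xf4, mem[0x09]=0x0a, mem[0x14]=0x0a, mem[0x05]=0x09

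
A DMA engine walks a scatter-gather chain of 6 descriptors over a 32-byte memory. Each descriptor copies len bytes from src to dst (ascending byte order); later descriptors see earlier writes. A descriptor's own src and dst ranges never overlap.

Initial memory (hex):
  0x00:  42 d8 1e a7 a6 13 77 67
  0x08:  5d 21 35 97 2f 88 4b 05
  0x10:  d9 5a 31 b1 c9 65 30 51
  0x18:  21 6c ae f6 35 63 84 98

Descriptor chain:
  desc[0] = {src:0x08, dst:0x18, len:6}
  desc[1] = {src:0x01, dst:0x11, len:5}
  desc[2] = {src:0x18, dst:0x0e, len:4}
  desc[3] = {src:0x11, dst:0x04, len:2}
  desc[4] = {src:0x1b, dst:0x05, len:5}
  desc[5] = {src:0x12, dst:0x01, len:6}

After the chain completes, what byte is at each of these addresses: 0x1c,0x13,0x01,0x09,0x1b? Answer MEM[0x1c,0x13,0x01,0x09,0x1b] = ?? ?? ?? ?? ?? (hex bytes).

#0 dst[0x18+6] := {0x5d,0x21,0x35,0x97,0x2f,0x88}
#1 dst[0x11+5] := {0xd8,0x1e,0xa7,0xa6,0x13}
#2 dst[0x0e+4] := {0x5d,0x21,0x35,0x97}
#3 dst[0x04+2] := {0x97,0x1e}
#4 dst[0x05+5] := {0x97,0x2f,0x88,0x84,0x98}
#5 dst[0x01+6] := {0x1e,0xa7,0xa6,0x13,0x30,0x51}
query mem[0x1c]=0x2f, mem[0x13]=0xa7, mem[0x01]=0x1e, mem[0x09]=0x98, mem[0x1b]=0x97

MEM[0x1c,0x13,0x01,0x09,0x1b] = 2f a7 1e 98 97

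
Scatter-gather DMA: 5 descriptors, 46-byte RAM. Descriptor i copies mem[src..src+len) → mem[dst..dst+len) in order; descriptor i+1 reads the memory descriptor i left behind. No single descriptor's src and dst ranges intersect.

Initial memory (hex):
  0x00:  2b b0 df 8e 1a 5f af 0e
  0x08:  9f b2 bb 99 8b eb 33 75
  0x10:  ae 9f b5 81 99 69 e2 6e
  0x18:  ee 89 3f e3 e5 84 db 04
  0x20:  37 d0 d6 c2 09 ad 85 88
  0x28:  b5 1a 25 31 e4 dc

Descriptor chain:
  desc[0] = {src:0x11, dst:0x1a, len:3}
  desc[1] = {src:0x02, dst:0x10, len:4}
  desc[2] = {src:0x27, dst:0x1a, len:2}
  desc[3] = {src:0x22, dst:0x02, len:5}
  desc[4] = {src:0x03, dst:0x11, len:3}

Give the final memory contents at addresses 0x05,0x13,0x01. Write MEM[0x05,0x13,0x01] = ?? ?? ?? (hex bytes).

D0: mem[0x1a..0x1c] <- [9f b5 81]
D1: mem[0x10..0x13] <- [df 8e 1a 5f]
D2: mem[0x1a..0x1b] <- [88 b5]
D3: mem[0x02..0x06] <- [d6 c2 09 ad 85]
D4: mem[0x11..0x13] <- [c2 09 ad]
query mem[0x05]=0xad, mem[0x13]=0xad, mem[0x01]=0xb0

MEM[0x05,0x13,0x01] = ad ad b0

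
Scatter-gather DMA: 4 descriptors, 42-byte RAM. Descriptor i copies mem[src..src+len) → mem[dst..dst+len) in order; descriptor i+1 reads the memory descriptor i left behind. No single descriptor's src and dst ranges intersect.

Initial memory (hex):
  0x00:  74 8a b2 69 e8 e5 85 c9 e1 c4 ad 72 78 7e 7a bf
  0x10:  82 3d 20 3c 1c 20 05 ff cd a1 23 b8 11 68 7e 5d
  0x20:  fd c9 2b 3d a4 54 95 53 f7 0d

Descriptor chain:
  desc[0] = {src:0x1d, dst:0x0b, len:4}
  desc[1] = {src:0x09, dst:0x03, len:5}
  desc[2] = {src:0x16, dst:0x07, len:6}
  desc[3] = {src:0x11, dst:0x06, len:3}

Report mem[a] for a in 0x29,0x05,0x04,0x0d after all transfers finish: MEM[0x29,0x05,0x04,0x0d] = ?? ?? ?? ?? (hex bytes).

[0] 0x1d->0x0b len=4 : 68 7e 5d fd
[1] 0x09->0x03 len=5 : c4 ad 68 7e 5d
[2] 0x16->0x07 len=6 : 05 ff cd a1 23 b8
[3] 0x11->0x06 len=3 : 3d 20 3c
query mem[0x29]=0x0d, mem[0x05]=0x68, mem[0x04]=0xad, mem[0x0d]=0x5d

MEM[0x29,0x05,0x04,0x0d] = 0d 68 ad 5d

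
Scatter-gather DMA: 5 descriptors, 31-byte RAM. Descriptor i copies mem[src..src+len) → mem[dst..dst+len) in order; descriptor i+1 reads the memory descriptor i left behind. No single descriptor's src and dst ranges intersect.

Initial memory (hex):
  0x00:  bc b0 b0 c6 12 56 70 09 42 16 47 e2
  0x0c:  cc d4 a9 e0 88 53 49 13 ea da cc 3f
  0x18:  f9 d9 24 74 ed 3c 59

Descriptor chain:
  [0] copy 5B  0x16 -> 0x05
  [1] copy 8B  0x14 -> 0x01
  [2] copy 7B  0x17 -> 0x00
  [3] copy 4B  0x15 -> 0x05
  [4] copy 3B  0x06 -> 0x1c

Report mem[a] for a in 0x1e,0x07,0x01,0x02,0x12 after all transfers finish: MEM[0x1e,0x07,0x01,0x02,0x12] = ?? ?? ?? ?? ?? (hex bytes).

[0] 0x16->0x05 len=5 : cc 3f f9 d9 24
[1] 0x14->0x01 len=8 : ea da cc 3f f9 d9 24 74
[2] 0x17->0x00 len=7 : 3f f9 d9 24 74 ed 3c
[3] 0x15->0x05 len=4 : da cc 3f f9
[4] 0x06->0x1c len=3 : cc 3f f9
query mem[0x1e]=0xf9, mem[0x07]=0x3f, mem[0x01]=0xf9, mem[0x02]=0xd9, mem[0x12]=0x49

MEM[0x1e,0x07,0x01,0x02,0x12] = f9 3f f9 d9 49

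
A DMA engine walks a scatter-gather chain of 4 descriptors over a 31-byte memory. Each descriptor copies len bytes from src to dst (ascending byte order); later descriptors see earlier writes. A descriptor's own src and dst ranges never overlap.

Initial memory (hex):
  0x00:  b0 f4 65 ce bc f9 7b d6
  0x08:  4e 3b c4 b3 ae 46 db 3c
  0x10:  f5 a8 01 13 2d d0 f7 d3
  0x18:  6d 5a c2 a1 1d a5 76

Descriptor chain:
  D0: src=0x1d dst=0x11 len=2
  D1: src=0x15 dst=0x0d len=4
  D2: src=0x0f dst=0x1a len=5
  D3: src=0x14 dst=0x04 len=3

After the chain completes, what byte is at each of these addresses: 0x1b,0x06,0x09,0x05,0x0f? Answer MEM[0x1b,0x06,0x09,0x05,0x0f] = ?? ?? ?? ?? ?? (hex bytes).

MEM[0x1b,0x06,0x09,0x05,0x0f] = 6d f7 3b d0 d3

#0 dst[0x11+2] := {0xa5,0x76}
#1 dst[0x0d+4] := {0xd0,0xf7,0xd3,0x6d}
#2 dst[0x1a+5] := {0xd3,0x6d,0xa5,0x76,0x13}
#3 dst[0x04+3] := {0x2d,0xd0,0xf7}
query mem[0x1b]=0x6d, mem[0x06]=0xf7, mem[0x09]=0x3b, mem[0x05]=0xd0, mem[0x0f]=0xd3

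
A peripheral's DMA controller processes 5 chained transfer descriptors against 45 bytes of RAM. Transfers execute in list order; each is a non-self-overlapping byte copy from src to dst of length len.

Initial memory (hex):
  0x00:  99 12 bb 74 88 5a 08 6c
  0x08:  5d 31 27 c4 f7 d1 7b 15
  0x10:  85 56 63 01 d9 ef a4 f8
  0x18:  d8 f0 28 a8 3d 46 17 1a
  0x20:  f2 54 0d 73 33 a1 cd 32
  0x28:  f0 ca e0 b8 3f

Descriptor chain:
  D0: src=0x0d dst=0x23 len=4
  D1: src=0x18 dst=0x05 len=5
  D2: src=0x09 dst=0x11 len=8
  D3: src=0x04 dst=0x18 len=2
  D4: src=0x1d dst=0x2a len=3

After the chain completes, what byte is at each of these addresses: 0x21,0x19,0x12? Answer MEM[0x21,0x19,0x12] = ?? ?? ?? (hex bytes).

MEM[0x21,0x19,0x12] = 54 d8 27

[0] 0x0d->0x23 len=4 : d1 7b 15 85
[1] 0x18->0x05 len=5 : d8 f0 28 a8 3d
[2] 0x09->0x11 len=8 : 3d 27 c4 f7 d1 7b 15 85
[3] 0x04->0x18 len=2 : 88 d8
[4] 0x1d->0x2a len=3 : 46 17 1a
query mem[0x21]=0x54, mem[0x19]=0xd8, mem[0x12]=0x27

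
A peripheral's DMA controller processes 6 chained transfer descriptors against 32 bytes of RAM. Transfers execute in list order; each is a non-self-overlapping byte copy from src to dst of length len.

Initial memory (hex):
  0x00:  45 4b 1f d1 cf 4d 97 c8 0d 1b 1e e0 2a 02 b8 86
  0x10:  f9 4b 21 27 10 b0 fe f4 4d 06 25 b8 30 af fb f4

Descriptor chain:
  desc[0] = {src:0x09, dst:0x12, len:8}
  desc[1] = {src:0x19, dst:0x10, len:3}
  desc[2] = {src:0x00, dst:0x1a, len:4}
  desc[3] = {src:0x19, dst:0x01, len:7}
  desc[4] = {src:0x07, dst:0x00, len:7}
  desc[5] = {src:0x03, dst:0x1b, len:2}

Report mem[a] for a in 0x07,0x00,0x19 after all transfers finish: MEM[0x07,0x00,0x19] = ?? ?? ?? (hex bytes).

MEM[0x07,0x00,0x19] = f4 f4 f9

[0] 0x09->0x12 len=8 : 1b 1e e0 2a 02 b8 86 f9
[1] 0x19->0x10 len=3 : f9 25 b8
[2] 0x00->0x1a len=4 : 45 4b 1f d1
[3] 0x19->0x01 len=7 : f9 45 4b 1f d1 fb f4
[4] 0x07->0x00 len=7 : f4 0d 1b 1e e0 2a 02
[5] 0x03->0x1b len=2 : 1e e0
query mem[0x07]=0xf4, mem[0x00]=0xf4, mem[0x19]=0xf9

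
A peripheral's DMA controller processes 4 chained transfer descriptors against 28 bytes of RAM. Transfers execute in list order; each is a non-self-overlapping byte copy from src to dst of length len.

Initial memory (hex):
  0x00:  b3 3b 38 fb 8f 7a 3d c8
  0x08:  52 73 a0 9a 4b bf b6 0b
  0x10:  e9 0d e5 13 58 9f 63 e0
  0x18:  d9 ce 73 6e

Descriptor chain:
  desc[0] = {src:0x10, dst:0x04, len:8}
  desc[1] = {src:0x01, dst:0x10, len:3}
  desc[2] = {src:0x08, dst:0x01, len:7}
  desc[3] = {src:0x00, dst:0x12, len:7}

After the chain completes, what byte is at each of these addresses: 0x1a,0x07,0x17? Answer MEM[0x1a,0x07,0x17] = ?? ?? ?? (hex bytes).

MEM[0x1a,0x07,0x17] = 73 b6 4b

D0: mem[0x04..0x0b] <- [e9 0d e5 13 58 9f 63 e0]
D1: mem[0x10..0x12] <- [3b 38 fb]
D2: mem[0x01..0x07] <- [58 9f 63 e0 4b bf b6]
D3: mem[0x12..0x18] <- [b3 58 9f 63 e0 4b bf]
query mem[0x1a]=0x73, mem[0x07]=0xb6, mem[0x17]=0x4b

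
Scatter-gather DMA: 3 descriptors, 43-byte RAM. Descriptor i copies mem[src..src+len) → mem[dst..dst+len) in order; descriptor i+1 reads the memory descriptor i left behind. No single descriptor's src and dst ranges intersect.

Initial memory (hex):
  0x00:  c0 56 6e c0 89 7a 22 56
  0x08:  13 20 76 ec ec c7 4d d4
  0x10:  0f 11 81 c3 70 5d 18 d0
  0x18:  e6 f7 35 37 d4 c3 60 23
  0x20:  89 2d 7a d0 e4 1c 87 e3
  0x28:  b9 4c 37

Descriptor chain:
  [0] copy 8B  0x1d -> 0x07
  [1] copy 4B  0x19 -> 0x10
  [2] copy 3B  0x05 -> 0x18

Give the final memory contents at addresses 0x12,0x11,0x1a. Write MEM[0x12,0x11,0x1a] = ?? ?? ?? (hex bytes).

MEM[0x12,0x11,0x1a] = 37 35 c3

[0] 0x1d->0x07 len=8 : c3 60 23 89 2d 7a d0 e4
[1] 0x19->0x10 len=4 : f7 35 37 d4
[2] 0x05->0x18 len=3 : 7a 22 c3
query mem[0x12]=0x37, mem[0x11]=0x35, mem[0x1a]=0xc3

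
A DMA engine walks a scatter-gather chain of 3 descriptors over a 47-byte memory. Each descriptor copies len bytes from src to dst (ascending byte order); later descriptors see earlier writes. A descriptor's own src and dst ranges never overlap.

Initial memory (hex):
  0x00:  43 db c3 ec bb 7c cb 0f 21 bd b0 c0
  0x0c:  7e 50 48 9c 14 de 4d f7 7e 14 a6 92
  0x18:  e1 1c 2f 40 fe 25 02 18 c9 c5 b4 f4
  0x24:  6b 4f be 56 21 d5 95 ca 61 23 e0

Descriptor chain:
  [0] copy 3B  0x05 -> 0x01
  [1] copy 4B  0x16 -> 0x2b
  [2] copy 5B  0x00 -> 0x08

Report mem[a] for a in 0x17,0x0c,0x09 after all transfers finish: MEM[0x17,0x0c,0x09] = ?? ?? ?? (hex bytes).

MEM[0x17,0x0c,0x09] = 92 bb 7c

[0] 0x05->0x01 len=3 : 7c cb 0f
[1] 0x16->0x2b len=4 : a6 92 e1 1c
[2] 0x00->0x08 len=5 : 43 7c cb 0f bb
query mem[0x17]=0x92, mem[0x0c]=0xbb, mem[0x09]=0x7c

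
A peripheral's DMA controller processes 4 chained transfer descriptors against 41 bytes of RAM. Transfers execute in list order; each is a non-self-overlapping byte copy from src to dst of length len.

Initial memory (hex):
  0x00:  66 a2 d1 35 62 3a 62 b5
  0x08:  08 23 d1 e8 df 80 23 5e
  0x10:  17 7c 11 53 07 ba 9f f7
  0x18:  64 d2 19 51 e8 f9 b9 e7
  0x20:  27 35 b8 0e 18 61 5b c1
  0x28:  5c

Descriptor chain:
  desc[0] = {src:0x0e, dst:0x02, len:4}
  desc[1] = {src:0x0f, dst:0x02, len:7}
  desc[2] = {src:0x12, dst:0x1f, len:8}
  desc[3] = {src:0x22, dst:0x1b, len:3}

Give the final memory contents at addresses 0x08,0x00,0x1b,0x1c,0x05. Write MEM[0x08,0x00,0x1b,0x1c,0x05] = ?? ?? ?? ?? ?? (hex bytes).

MEM[0x08,0x00,0x1b,0x1c,0x05] = ba 66 ba 9f 11

#0 dst[0x02+4] := {0x23,0x5e,0x17,0x7c}
#1 dst[0x02+7] := {0x5e,0x17,0x7c,0x11,0x53,0x07,0xba}
#2 dst[0x1f+8] := {0x11,0x53,0x07,0xba,0x9f,0xf7,0x64,0xd2}
#3 dst[0x1b+3] := {0xba,0x9f,0xf7}
query mem[0x08]=0xba, mem[0x00]=0x66, mem[0x1b]=0xba, mem[0x1c]=0x9f, mem[0x05]=0x11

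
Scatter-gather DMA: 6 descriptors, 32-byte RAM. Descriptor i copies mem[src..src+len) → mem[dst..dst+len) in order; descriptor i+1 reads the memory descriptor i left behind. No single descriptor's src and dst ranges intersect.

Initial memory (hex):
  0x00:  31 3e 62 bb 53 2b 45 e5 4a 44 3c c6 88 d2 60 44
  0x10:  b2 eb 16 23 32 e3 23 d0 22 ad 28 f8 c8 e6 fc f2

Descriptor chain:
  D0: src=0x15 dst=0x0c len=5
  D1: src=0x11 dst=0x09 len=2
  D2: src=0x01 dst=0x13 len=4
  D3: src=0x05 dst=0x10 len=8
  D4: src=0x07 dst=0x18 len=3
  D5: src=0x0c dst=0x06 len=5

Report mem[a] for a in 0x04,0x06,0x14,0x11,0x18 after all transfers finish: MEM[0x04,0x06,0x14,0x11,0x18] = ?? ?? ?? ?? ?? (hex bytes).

#0 dst[0x0c+5] := {0xe3,0x23,0xd0,0x22,0xad}
#1 dst[0x09+2] := {0xeb,0x16}
#2 dst[0x13+4] := {0x3e,0x62,0xbb,0x53}
#3 dst[0x10+8] := {0x2b,0x45,0xe5,0x4a,0xeb,0x16,0xc6,0xe3}
#4 dst[0x18+3] := {0xe5,0x4a,0xeb}
#5 dst[0x06+5] := {0xe3,0x23,0xd0,0x22,0x2b}
query mem[0x04]=0x53, mem[0x06]=0xe3, mem[0x14]=0xeb, mem[0x11]=0x45, mem[0x18]=0xe5

MEM[0x04,0x06,0x14,0x11,0x18] = 53 e3 eb 45 e5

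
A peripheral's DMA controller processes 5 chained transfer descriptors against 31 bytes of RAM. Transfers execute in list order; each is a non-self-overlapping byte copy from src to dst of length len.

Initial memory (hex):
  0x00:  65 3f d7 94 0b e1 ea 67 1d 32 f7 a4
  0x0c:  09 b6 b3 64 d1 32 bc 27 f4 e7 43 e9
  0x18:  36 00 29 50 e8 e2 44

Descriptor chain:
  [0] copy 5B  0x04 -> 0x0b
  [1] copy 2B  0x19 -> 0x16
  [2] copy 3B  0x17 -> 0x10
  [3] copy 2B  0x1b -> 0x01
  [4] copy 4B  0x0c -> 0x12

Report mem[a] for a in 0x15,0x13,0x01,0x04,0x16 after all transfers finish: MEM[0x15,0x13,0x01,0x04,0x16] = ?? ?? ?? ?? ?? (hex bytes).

  after D0: wrote 5B at 0x0b = 0be1ea671d
  after D1: wrote 2B at 0x16 = 0029
  after D2: wrote 3B at 0x10 = 293600
  after D3: wrote 2B at 0x01 = 50e8
  after D4: wrote 4B at 0x12 = e1ea671d
query mem[0x15]=0x1d, mem[0x13]=0xea, mem[0x01]=0x50, mem[0x04]=0x0b, mem[0x16]=0x00

MEM[0x15,0x13,0x01,0x04,0x16] = 1d ea 50 0b 00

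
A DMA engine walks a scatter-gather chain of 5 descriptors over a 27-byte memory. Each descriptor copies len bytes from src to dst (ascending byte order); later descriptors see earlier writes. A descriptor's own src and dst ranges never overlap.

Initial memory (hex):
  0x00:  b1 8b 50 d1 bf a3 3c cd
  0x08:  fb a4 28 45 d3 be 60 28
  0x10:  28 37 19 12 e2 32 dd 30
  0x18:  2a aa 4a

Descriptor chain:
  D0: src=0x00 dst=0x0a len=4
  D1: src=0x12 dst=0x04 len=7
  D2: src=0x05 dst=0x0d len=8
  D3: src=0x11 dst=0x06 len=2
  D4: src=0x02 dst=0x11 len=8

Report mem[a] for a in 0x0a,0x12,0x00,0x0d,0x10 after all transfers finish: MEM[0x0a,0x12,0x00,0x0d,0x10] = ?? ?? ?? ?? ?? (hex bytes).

D0: mem[0x0a..0x0d] <- [b1 8b 50 d1]
D1: mem[0x04..0x0a] <- [19 12 e2 32 dd 30 2a]
D2: mem[0x0d..0x14] <- [12 e2 32 dd 30 2a 8b 50]
D3: mem[0x06..0x07] <- [30 2a]
D4: mem[0x11..0x18] <- [50 d1 19 12 30 2a dd 30]
query mem[0x0a]=0x2a, mem[0x12]=0xd1, mem[0x00]=0xb1, mem[0x0d]=0x12, mem[0x10]=0xdd

MEM[0x0a,0x12,0x00,0x0d,0x10] = 2a d1 b1 12 dd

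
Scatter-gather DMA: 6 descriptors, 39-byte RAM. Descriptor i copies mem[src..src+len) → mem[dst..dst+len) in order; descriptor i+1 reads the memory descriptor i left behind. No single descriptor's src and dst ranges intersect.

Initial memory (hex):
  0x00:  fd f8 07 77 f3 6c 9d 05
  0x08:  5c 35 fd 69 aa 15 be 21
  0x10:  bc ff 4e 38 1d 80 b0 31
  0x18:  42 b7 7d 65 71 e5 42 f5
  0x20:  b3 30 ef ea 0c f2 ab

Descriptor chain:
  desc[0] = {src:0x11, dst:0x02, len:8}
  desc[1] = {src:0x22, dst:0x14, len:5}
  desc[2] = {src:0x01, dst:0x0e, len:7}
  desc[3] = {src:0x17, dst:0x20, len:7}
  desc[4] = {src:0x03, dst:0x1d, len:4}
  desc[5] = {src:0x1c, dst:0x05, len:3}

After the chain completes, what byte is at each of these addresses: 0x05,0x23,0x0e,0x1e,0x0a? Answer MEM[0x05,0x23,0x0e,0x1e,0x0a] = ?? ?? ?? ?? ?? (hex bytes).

MEM[0x05,0x23,0x0e,0x1e,0x0a] = 71 7d f8 38 fd

  after D0: wrote 8B at 0x02 = ff4e381d80b03142
  after D1: wrote 5B at 0x14 = efea0cf2ab
  after D2: wrote 7B at 0x0e = f8ff4e381d80b0
  after D3: wrote 7B at 0x20 = f2abb77d6571e5
  after D4: wrote 4B at 0x1d = 4e381d80
  after D5: wrote 3B at 0x05 = 714e38
query mem[0x05]=0x71, mem[0x23]=0x7d, mem[0x0e]=0xf8, mem[0x1e]=0x38, mem[0x0a]=0xfd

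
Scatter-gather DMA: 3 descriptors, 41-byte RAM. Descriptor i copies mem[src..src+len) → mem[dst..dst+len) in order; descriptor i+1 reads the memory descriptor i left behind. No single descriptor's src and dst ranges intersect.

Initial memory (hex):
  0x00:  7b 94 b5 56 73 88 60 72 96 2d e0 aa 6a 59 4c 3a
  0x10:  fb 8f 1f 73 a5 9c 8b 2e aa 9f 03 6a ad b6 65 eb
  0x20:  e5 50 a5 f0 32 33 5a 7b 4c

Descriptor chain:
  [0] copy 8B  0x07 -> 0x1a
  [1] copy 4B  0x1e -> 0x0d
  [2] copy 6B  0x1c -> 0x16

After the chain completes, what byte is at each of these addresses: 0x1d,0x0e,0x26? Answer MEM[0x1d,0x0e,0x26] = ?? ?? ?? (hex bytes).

  after D0: wrote 8B at 0x1a = 72962de0aa6a594c
  after D1: wrote 4B at 0x0d = aa6a594c
  after D2: wrote 6B at 0x16 = 2de0aa6a594c
query mem[0x1d]=0xe0, mem[0x0e]=0x6a, mem[0x26]=0x5a

MEM[0x1d,0x0e,0x26] = e0 6a 5a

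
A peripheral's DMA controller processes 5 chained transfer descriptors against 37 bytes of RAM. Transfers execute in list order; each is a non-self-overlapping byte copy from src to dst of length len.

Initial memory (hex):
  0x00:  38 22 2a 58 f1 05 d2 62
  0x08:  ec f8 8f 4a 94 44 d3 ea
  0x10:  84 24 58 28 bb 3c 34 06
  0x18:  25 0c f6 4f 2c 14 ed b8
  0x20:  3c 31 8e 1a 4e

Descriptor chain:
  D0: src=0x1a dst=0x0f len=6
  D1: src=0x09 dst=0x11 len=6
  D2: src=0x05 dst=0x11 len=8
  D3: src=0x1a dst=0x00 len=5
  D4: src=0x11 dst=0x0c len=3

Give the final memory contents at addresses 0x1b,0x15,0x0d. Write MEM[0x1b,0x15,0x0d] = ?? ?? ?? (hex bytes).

MEM[0x1b,0x15,0x0d] = 4f f8 d2

D0: mem[0x0f..0x14] <- [f6 4f 2c 14 ed b8]
D1: mem[0x11..0x16] <- [f8 8f 4a 94 44 d3]
D2: mem[0x11..0x18] <- [05 d2 62 ec f8 8f 4a 94]
D3: mem[0x00..0x04] <- [f6 4f 2c 14 ed]
D4: mem[0x0c..0x0e] <- [05 d2 62]
query mem[0x1b]=0x4f, mem[0x15]=0xf8, mem[0x0d]=0xd2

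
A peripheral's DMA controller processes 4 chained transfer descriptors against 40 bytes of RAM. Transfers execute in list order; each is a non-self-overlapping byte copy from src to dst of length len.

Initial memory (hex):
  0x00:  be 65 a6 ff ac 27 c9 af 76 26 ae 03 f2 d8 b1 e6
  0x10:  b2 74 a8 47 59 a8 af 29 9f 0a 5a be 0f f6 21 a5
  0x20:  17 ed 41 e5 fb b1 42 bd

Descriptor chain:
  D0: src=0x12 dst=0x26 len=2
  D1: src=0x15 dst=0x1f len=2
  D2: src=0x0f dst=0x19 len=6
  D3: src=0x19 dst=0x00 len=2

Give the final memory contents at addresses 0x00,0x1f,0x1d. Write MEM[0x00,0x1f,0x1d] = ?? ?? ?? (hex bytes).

MEM[0x00,0x1f,0x1d] = e6 a8 47

[0] 0x12->0x26 len=2 : a8 47
[1] 0x15->0x1f len=2 : a8 af
[2] 0x0f->0x19 len=6 : e6 b2 74 a8 47 59
[3] 0x19->0x00 len=2 : e6 b2
query mem[0x00]=0xe6, mem[0x1f]=0xa8, mem[0x1d]=0x47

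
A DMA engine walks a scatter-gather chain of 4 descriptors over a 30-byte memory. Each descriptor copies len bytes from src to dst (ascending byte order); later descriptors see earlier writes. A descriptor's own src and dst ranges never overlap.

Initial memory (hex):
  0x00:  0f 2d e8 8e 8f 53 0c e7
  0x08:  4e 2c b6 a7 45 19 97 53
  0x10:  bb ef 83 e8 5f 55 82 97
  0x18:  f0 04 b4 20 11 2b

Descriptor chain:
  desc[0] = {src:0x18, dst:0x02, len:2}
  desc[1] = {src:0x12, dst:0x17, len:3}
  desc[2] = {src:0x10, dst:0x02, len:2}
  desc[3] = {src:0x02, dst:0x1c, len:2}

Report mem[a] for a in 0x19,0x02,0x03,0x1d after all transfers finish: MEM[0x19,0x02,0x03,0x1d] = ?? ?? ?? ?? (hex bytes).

D0: mem[0x02..0x03] <- [f0 04]
D1: mem[0x17..0x19] <- [83 e8 5f]
D2: mem[0x02..0x03] <- [bb ef]
D3: mem[0x1c..0x1d] <- [bb ef]
query mem[0x19]=0x5f, mem[0x02]=0xbb, mem[0x03]=0xef, mem[0x1d]=0xef

MEM[0x19,0x02,0x03,0x1d] = 5f bb ef ef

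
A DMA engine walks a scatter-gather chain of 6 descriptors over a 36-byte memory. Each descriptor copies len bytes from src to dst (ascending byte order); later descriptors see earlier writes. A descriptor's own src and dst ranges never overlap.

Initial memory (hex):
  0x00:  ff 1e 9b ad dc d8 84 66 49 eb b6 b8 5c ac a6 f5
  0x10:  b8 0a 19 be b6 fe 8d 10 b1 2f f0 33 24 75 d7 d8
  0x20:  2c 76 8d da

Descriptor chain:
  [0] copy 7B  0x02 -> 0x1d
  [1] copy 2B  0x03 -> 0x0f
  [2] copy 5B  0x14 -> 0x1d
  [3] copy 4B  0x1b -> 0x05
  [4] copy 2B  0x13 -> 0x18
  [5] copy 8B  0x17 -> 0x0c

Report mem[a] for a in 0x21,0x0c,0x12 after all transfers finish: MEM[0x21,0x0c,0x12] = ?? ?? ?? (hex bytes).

D0: mem[0x1d..0x23] <- [9b ad dc d8 84 66 49]
D1: mem[0x0f..0x10] <- [ad dc]
D2: mem[0x1d..0x21] <- [b6 fe 8d 10 b1]
D3: mem[0x05..0x08] <- [33 24 b6 fe]
D4: mem[0x18..0x19] <- [be b6]
D5: mem[0x0c..0x13] <- [10 be b6 f0 33 24 b6 fe]
query mem[0x21]=0xb1, mem[0x0c]=0x10, mem[0x12]=0xb6

MEM[0x21,0x0c,0x12] = b1 10 b6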